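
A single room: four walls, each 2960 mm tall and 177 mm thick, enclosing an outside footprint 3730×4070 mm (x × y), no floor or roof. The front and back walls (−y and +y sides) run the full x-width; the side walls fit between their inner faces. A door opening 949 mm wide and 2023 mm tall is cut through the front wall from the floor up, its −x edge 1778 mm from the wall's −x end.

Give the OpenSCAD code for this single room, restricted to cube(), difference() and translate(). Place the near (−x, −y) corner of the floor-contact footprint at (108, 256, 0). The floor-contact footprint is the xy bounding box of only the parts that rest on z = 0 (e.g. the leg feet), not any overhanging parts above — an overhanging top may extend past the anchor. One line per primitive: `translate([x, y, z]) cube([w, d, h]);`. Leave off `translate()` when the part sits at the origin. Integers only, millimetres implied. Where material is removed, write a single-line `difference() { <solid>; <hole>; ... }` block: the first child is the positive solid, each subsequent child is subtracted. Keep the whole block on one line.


difference() { translate([108, 256, 0]) cube([3730, 177, 2960]); translate([1886, 256, 0]) cube([949, 177, 2023]); }
translate([108, 4149, 0]) cube([3730, 177, 2960]);
translate([108, 433, 0]) cube([177, 3716, 2960]);
translate([3661, 433, 0]) cube([177, 3716, 2960]);


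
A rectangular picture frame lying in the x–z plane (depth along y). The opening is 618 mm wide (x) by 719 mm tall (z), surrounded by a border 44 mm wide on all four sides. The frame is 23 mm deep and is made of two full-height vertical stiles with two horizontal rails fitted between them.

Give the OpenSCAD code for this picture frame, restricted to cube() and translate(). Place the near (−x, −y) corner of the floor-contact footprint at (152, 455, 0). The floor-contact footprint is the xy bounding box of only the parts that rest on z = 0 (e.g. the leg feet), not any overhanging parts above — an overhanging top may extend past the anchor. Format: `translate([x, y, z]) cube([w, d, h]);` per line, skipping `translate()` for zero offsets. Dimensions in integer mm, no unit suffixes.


translate([152, 455, 0]) cube([44, 23, 807]);
translate([814, 455, 0]) cube([44, 23, 807]);
translate([196, 455, 0]) cube([618, 23, 44]);
translate([196, 455, 763]) cube([618, 23, 44]);


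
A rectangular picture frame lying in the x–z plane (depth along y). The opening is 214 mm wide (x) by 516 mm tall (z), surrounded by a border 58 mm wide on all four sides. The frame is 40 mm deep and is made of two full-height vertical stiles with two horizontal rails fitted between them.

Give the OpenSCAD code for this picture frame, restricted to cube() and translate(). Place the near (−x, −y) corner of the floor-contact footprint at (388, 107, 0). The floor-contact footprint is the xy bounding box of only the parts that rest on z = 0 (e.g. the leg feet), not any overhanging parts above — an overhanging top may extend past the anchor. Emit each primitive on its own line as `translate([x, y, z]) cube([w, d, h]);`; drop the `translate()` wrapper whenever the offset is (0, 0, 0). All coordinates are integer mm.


translate([388, 107, 0]) cube([58, 40, 632]);
translate([660, 107, 0]) cube([58, 40, 632]);
translate([446, 107, 0]) cube([214, 40, 58]);
translate([446, 107, 574]) cube([214, 40, 58]);


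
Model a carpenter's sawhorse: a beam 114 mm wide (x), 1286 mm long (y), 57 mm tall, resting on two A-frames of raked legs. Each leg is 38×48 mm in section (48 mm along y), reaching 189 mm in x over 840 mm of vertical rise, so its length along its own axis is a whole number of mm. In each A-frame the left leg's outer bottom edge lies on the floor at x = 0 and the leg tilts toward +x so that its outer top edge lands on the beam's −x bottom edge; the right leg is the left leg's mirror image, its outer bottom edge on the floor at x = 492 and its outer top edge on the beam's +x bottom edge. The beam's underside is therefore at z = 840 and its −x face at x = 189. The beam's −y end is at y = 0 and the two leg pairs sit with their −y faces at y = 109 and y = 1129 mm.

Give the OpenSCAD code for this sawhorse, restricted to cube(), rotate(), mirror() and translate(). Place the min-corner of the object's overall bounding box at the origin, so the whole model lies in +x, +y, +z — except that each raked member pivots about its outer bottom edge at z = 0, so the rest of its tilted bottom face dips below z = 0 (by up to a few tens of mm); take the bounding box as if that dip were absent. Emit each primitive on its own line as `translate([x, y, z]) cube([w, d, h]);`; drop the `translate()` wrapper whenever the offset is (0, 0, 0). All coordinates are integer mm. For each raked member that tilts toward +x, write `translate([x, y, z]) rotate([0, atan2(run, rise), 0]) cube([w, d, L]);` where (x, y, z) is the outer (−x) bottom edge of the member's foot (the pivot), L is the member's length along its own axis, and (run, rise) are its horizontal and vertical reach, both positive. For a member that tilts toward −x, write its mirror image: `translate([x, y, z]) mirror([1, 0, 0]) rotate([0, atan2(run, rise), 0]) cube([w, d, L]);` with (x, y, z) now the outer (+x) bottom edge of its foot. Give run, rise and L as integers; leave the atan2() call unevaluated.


translate([189, 0, 840]) cube([114, 1286, 57]);
translate([0, 109, 0]) rotate([0, atan2(189, 840), 0]) cube([38, 48, 861]);
translate([492, 109, 0]) mirror([1, 0, 0]) rotate([0, atan2(189, 840), 0]) cube([38, 48, 861]);
translate([0, 1129, 0]) rotate([0, atan2(189, 840), 0]) cube([38, 48, 861]);
translate([492, 1129, 0]) mirror([1, 0, 0]) rotate([0, atan2(189, 840), 0]) cube([38, 48, 861]);


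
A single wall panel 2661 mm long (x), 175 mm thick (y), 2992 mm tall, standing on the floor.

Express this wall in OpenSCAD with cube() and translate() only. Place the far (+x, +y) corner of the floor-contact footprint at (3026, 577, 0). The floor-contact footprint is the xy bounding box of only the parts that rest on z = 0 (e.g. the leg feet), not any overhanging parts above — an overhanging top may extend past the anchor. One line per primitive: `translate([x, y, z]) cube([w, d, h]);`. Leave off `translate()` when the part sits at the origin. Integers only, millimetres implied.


translate([365, 402, 0]) cube([2661, 175, 2992]);


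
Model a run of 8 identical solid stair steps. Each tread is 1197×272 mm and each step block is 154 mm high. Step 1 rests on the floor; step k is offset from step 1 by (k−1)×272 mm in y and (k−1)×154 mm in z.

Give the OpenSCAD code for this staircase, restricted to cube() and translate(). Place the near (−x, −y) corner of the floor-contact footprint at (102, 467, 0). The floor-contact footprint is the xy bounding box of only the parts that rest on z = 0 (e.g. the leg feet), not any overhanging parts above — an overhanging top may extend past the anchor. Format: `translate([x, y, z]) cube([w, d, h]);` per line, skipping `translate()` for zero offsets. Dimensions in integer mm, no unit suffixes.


translate([102, 467, 0]) cube([1197, 272, 154]);
translate([102, 739, 154]) cube([1197, 272, 154]);
translate([102, 1011, 308]) cube([1197, 272, 154]);
translate([102, 1283, 462]) cube([1197, 272, 154]);
translate([102, 1555, 616]) cube([1197, 272, 154]);
translate([102, 1827, 770]) cube([1197, 272, 154]);
translate([102, 2099, 924]) cube([1197, 272, 154]);
translate([102, 2371, 1078]) cube([1197, 272, 154]);


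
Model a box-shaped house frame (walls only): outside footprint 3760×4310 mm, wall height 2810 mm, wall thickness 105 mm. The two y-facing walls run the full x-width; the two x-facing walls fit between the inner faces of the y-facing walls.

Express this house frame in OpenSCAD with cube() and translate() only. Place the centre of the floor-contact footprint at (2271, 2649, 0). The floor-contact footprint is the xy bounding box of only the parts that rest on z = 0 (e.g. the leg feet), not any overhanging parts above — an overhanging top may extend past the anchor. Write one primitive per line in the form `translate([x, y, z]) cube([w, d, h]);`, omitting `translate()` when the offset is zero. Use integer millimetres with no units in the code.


translate([391, 494, 0]) cube([3760, 105, 2810]);
translate([391, 4699, 0]) cube([3760, 105, 2810]);
translate([391, 599, 0]) cube([105, 4100, 2810]);
translate([4046, 599, 0]) cube([105, 4100, 2810]);


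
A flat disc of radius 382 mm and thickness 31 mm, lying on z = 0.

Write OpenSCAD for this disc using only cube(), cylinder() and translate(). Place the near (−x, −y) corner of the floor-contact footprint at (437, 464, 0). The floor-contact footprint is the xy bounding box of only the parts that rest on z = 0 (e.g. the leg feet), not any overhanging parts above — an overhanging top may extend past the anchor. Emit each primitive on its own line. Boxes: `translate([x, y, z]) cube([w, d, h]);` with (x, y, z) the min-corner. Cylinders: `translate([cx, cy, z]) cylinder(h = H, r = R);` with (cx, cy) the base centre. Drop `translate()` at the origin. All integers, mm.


translate([819, 846, 0]) cylinder(h = 31, r = 382);


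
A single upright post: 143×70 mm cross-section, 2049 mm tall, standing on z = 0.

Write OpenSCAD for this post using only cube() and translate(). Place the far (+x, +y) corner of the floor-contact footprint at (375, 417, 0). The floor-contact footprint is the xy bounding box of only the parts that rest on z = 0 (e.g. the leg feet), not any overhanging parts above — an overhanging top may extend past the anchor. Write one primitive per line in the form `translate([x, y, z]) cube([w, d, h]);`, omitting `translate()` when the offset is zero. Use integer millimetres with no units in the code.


translate([232, 347, 0]) cube([143, 70, 2049]);


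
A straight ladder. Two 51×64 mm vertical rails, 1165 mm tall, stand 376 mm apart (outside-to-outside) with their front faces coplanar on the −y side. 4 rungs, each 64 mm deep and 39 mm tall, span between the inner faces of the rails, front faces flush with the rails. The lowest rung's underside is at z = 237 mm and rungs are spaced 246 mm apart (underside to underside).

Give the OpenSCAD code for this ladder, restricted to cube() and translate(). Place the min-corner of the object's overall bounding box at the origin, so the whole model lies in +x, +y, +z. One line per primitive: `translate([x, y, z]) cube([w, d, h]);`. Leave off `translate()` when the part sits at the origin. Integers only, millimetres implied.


cube([51, 64, 1165]);
translate([325, 0, 0]) cube([51, 64, 1165]);
translate([51, 0, 237]) cube([274, 64, 39]);
translate([51, 0, 483]) cube([274, 64, 39]);
translate([51, 0, 729]) cube([274, 64, 39]);
translate([51, 0, 975]) cube([274, 64, 39]);


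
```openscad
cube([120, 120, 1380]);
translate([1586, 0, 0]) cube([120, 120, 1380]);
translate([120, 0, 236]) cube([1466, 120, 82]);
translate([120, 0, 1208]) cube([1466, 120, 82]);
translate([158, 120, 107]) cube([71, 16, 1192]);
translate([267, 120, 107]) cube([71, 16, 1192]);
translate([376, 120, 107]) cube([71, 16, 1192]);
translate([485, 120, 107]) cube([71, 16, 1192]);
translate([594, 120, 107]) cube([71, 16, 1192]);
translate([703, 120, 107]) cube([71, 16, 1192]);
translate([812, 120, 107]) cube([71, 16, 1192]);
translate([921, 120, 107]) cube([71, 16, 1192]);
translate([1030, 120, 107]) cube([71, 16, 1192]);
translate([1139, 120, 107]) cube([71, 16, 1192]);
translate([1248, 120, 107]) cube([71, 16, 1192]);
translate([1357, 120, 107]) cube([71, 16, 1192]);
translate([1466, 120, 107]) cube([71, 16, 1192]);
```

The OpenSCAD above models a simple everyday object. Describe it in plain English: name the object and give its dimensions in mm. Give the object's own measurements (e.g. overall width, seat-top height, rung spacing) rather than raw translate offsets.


A fence section. Two 120×120 mm posts, 1380 mm tall, stand on the floor with a clear span of 1466 mm between their inner faces. Two horizontal rails of 120×82 mm section span the gap between the posts with their undersides at z = 236 mm and z = 1208 mm, flush with the posts' −y face. 13 pickets, each 71 mm wide, 16 mm thick and 1192 mm tall, are fixed to the +y face of the rails with their bottoms at z = 107 mm, spaced across the span with a 38 mm gap after the −x post and between neighbouring pickets, with 49 mm left before the +x post.


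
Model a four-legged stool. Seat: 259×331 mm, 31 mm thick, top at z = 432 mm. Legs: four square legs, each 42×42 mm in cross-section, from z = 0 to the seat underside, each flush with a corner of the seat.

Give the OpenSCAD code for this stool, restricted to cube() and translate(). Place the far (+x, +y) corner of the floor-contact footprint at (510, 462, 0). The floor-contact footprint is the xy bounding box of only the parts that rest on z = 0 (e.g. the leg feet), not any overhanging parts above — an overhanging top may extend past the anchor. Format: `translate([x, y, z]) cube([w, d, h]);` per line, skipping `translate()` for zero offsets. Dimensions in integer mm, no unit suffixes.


translate([251, 131, 401]) cube([259, 331, 31]);
translate([251, 131, 0]) cube([42, 42, 401]);
translate([468, 131, 0]) cube([42, 42, 401]);
translate([251, 420, 0]) cube([42, 42, 401]);
translate([468, 420, 0]) cube([42, 42, 401]);


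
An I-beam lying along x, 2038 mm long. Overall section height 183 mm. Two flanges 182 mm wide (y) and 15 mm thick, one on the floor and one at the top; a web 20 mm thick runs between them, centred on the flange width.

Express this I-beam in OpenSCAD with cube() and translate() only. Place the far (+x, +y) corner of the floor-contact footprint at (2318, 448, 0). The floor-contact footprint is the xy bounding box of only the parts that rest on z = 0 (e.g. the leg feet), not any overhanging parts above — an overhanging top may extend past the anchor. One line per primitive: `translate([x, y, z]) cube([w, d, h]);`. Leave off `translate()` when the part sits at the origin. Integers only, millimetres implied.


translate([280, 266, 0]) cube([2038, 182, 15]);
translate([280, 347, 15]) cube([2038, 20, 153]);
translate([280, 266, 168]) cube([2038, 182, 15]);


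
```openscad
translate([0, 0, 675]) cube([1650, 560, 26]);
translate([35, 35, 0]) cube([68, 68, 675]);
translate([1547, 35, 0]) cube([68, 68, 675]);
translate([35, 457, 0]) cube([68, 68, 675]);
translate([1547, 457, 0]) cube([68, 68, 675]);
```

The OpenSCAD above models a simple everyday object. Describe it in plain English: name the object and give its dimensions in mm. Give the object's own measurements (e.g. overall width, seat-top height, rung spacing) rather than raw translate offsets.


A rectangular dining table. The top is 1650×560×26 mm with its upper surface at z = 701 mm. It stands on four 68×68 mm square legs, each inset 35 mm from the nearest pair of top edges, running from the floor to the underside of the top.


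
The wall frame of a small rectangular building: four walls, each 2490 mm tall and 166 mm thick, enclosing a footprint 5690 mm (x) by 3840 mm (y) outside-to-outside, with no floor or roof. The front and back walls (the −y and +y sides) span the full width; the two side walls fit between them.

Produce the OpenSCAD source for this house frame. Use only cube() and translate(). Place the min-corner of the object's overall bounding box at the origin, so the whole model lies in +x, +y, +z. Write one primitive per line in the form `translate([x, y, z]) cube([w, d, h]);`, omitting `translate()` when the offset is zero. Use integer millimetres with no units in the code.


cube([5690, 166, 2490]);
translate([0, 3674, 0]) cube([5690, 166, 2490]);
translate([0, 166, 0]) cube([166, 3508, 2490]);
translate([5524, 166, 0]) cube([166, 3508, 2490]);


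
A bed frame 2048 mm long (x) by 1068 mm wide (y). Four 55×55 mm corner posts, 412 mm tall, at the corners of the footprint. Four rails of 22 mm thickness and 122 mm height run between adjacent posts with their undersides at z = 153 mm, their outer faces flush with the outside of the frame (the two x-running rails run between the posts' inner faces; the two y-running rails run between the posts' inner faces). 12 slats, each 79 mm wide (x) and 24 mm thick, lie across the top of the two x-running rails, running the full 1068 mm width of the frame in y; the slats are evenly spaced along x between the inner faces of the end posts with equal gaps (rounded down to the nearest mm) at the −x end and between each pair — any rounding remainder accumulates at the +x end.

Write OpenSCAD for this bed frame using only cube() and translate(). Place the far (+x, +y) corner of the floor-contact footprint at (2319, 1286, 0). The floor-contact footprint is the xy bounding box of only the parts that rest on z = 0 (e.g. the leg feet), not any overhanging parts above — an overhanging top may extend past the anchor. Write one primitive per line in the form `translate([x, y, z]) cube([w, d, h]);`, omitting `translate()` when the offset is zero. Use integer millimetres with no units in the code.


// slat z = rail_z + rail_h = 153 + 122 = 275
// slat gap = ⌊(1938 − 12·79) / 13⌋ = 76
translate([271, 218, 0]) cube([55, 55, 412]);
translate([271, 1231, 0]) cube([55, 55, 412]);
translate([2264, 218, 0]) cube([55, 55, 412]);
translate([2264, 1231, 0]) cube([55, 55, 412]);
translate([326, 218, 153]) cube([1938, 22, 122]);
translate([326, 1264, 153]) cube([1938, 22, 122]);
translate([271, 273, 153]) cube([22, 958, 122]);
translate([2297, 273, 153]) cube([22, 958, 122]);
translate([402, 218, 275]) cube([79, 1068, 24]);
translate([557, 218, 275]) cube([79, 1068, 24]);
translate([712, 218, 275]) cube([79, 1068, 24]);
translate([867, 218, 275]) cube([79, 1068, 24]);
translate([1022, 218, 275]) cube([79, 1068, 24]);
translate([1177, 218, 275]) cube([79, 1068, 24]);
translate([1332, 218, 275]) cube([79, 1068, 24]);
translate([1487, 218, 275]) cube([79, 1068, 24]);
translate([1642, 218, 275]) cube([79, 1068, 24]);
translate([1797, 218, 275]) cube([79, 1068, 24]);
translate([1952, 218, 275]) cube([79, 1068, 24]);
translate([2107, 218, 275]) cube([79, 1068, 24]);


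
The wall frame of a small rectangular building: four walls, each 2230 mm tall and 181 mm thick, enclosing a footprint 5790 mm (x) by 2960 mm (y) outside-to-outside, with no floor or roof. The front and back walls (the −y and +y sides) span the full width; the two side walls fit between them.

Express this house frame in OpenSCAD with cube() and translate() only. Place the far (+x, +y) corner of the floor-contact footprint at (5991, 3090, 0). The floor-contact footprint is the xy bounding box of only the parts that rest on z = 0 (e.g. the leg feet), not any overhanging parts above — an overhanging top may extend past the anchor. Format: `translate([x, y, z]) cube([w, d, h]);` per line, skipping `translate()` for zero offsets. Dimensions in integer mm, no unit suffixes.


translate([201, 130, 0]) cube([5790, 181, 2230]);
translate([201, 2909, 0]) cube([5790, 181, 2230]);
translate([201, 311, 0]) cube([181, 2598, 2230]);
translate([5810, 311, 0]) cube([181, 2598, 2230]);


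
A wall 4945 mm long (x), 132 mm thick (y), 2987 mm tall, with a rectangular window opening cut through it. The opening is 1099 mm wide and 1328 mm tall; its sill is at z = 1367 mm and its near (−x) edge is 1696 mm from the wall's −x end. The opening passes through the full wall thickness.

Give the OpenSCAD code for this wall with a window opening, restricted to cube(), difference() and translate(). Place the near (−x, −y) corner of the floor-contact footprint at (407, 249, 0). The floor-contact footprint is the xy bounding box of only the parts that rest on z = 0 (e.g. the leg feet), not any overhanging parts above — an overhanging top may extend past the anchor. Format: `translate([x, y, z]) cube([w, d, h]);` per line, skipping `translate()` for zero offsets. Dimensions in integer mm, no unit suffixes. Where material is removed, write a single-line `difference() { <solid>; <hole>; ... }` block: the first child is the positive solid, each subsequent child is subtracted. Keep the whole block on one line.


difference() { translate([407, 249, 0]) cube([4945, 132, 2987]); translate([2103, 249, 1367]) cube([1099, 132, 1328]); }


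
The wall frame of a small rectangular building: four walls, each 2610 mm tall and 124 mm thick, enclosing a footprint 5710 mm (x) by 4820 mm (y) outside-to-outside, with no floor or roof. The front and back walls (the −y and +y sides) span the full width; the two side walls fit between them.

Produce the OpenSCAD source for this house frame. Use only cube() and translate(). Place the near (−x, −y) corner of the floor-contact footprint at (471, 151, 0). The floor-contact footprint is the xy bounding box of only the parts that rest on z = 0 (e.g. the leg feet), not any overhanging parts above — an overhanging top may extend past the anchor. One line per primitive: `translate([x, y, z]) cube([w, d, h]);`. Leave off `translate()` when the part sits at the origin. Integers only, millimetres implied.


translate([471, 151, 0]) cube([5710, 124, 2610]);
translate([471, 4847, 0]) cube([5710, 124, 2610]);
translate([471, 275, 0]) cube([124, 4572, 2610]);
translate([6057, 275, 0]) cube([124, 4572, 2610]);


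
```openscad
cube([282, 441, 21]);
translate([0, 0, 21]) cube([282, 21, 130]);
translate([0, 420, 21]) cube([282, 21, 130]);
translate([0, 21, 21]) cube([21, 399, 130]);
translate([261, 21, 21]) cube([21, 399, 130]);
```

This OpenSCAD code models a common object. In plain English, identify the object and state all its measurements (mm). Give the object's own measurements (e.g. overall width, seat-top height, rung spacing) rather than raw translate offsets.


An open-topped rectangular box: outside dimensions 282×441×151 mm, with a uniform wall and base thickness of 21 mm. The base is a full 282×441 slab on the floor; four walls sit on top of the base. The front and back walls (the −y and +y sides) span the full width; the two side walls fit between them.


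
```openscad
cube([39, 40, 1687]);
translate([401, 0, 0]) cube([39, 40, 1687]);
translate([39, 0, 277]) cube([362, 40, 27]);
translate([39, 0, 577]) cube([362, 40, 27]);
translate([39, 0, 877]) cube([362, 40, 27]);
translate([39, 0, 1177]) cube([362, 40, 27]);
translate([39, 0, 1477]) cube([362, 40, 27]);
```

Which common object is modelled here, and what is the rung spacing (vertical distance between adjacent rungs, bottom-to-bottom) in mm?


A ladder. The rung spacing is 300 mm.

Two tall 39×40 posts with 5 short bars between them — a ladder. Adjacent rungs sit at z = 277 and z = 577, so the spacing is 577 − 277 = 300 mm.


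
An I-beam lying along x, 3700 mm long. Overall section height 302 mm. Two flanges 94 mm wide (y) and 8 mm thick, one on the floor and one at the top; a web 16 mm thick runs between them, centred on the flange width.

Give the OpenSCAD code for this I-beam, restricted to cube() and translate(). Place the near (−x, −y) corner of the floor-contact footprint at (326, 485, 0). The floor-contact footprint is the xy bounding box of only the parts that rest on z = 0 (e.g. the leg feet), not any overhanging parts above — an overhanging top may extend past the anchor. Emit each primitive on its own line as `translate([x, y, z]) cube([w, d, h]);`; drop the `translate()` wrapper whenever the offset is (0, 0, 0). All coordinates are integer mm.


translate([326, 485, 0]) cube([3700, 94, 8]);
translate([326, 524, 8]) cube([3700, 16, 286]);
translate([326, 485, 294]) cube([3700, 94, 8]);


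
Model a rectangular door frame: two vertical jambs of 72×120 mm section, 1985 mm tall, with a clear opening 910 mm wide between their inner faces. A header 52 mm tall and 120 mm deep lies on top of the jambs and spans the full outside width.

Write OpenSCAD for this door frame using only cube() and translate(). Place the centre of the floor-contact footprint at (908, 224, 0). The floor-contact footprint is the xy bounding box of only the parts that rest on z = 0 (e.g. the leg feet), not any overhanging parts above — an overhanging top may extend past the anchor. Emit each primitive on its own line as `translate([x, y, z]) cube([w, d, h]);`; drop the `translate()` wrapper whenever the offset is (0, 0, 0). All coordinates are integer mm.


translate([381, 164, 0]) cube([72, 120, 1985]);
translate([1363, 164, 0]) cube([72, 120, 1985]);
translate([381, 164, 1985]) cube([1054, 120, 52]);


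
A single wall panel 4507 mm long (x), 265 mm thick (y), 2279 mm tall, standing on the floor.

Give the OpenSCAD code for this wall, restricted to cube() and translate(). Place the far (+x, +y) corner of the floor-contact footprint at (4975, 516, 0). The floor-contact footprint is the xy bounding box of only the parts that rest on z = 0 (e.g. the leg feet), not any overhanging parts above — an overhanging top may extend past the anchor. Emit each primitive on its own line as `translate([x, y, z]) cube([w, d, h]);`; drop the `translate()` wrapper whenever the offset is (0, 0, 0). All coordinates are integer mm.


translate([468, 251, 0]) cube([4507, 265, 2279]);


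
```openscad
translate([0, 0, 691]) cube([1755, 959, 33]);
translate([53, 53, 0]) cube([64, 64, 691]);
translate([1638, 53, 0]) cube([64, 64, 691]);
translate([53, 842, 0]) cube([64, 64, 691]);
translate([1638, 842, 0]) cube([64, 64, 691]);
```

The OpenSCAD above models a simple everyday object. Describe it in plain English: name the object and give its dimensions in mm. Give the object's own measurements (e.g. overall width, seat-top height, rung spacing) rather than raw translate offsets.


A table: top 1755 mm (x) × 959 mm (y), 33 mm thick, upper face at z = 724 mm, on four 64×64 mm square legs, each inset 53 mm from the nearest pair of top edges from z = 0 to the bottom of the top.


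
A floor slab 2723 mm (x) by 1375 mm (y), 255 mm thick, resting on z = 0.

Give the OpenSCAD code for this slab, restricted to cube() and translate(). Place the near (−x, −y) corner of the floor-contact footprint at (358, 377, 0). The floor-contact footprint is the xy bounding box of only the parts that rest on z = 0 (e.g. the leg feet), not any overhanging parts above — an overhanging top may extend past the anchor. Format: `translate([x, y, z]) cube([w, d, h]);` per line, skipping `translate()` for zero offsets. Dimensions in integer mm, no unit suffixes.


translate([358, 377, 0]) cube([2723, 1375, 255]);


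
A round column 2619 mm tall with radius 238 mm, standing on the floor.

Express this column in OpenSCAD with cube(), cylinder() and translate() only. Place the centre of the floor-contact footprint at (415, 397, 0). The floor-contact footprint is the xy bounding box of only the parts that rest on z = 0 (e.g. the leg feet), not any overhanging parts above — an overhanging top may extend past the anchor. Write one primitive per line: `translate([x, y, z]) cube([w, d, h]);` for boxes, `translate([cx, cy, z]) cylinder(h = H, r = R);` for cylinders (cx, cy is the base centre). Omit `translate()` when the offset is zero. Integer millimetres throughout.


translate([415, 397, 0]) cylinder(h = 2619, r = 238);


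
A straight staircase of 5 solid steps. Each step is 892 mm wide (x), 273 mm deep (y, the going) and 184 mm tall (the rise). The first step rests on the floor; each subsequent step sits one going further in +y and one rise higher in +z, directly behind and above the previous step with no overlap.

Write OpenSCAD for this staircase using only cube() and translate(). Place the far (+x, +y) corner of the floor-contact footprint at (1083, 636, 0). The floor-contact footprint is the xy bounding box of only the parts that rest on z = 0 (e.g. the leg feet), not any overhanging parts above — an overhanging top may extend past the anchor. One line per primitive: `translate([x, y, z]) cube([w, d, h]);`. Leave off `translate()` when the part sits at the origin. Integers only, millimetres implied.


translate([191, 363, 0]) cube([892, 273, 184]);
translate([191, 636, 184]) cube([892, 273, 184]);
translate([191, 909, 368]) cube([892, 273, 184]);
translate([191, 1182, 552]) cube([892, 273, 184]);
translate([191, 1455, 736]) cube([892, 273, 184]);


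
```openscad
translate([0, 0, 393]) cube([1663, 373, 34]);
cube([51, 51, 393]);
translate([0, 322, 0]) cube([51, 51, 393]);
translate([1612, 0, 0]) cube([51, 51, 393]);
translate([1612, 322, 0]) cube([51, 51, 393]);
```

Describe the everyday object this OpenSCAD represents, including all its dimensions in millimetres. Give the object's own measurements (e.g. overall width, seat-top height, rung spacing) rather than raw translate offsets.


A bench: a 1663×373 mm seat slab, 34 mm thick, top at z = 427 mm, on four 51×51 mm square legs flush with the seat corners and standing on z = 0.


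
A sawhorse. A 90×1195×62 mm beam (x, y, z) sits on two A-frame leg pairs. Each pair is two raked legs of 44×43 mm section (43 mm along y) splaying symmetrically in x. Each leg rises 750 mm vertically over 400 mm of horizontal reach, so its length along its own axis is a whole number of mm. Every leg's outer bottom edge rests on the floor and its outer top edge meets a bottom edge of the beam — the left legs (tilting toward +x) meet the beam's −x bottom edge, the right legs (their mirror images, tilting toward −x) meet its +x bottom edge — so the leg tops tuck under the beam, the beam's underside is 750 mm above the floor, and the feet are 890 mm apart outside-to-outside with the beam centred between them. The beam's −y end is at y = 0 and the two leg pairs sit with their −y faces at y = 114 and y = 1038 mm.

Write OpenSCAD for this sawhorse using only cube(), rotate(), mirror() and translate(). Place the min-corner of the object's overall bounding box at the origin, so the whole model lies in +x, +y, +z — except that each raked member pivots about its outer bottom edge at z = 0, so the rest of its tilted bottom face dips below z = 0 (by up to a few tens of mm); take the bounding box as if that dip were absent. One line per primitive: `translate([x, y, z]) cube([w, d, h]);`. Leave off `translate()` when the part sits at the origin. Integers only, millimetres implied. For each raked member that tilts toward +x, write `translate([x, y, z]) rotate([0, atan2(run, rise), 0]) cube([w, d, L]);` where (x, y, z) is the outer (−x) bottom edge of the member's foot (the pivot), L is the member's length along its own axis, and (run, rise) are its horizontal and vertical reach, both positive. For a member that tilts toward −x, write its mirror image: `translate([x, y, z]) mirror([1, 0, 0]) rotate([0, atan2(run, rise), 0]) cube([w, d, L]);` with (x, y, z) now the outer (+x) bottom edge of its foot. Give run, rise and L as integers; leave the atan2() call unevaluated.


// leg length = √(400² + 750²) = 850
// right-leg outer foot x = 2·400 + 90 = 890
// beam min-corner = (400, 0, 750)
translate([400, 0, 750]) cube([90, 1195, 62]);
translate([0, 114, 0]) rotate([0, atan2(400, 750), 0]) cube([44, 43, 850]);
translate([890, 114, 0]) mirror([1, 0, 0]) rotate([0, atan2(400, 750), 0]) cube([44, 43, 850]);
translate([0, 1038, 0]) rotate([0, atan2(400, 750), 0]) cube([44, 43, 850]);
translate([890, 1038, 0]) mirror([1, 0, 0]) rotate([0, atan2(400, 750), 0]) cube([44, 43, 850]);


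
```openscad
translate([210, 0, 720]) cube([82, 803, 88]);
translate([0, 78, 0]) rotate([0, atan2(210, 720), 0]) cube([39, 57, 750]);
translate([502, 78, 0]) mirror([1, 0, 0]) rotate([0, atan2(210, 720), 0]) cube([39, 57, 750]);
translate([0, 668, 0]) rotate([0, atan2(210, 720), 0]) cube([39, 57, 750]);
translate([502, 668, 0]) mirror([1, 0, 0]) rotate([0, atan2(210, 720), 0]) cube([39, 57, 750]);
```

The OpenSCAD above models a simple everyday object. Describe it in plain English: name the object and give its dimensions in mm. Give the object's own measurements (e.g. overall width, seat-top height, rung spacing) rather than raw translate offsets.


A sawhorse. A 82×803×88 mm beam (x, y, z) sits on two A-frame leg pairs. Each pair is two raked legs of 39×57 mm section (57 mm along y) splaying symmetrically in x. Each leg rises 720 mm vertically over 210 mm of horizontal reach and is 750 mm long along its own axis. Every leg's outer bottom edge rests on the floor and its outer top edge meets a bottom edge of the beam — the left legs (tilting toward +x) meet the beam's −x bottom edge, the right legs (their mirror images, tilting toward −x) meet its +x bottom edge — so the leg tops tuck under the beam, the beam's underside is 720 mm above the floor, and the feet are 502 mm apart outside-to-outside with the beam centred between them. The two leg pairs are set in 78 mm from either end of the beam.


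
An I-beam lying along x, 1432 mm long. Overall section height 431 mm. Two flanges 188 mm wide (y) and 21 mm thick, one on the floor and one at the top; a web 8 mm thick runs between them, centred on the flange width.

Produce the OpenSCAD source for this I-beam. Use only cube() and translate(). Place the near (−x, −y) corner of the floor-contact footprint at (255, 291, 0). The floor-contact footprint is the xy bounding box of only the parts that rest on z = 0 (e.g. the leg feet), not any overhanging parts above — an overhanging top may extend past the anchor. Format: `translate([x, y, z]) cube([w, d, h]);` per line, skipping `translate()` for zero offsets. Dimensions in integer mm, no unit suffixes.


translate([255, 291, 0]) cube([1432, 188, 21]);
translate([255, 381, 21]) cube([1432, 8, 389]);
translate([255, 291, 410]) cube([1432, 188, 21]);


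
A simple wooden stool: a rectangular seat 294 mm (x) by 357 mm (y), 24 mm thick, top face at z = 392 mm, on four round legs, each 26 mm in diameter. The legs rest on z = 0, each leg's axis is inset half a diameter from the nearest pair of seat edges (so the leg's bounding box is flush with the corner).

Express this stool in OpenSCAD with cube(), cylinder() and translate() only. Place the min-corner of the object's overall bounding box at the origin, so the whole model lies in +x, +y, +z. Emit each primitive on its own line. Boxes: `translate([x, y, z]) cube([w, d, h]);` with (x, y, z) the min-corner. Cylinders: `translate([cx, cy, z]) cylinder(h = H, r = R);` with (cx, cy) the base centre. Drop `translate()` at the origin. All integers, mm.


translate([0, 0, 368]) cube([294, 357, 24]);
translate([13, 13, 0]) cylinder(h = 368, r = 13);
translate([281, 13, 0]) cylinder(h = 368, r = 13);
translate([13, 344, 0]) cylinder(h = 368, r = 13);
translate([281, 344, 0]) cylinder(h = 368, r = 13);


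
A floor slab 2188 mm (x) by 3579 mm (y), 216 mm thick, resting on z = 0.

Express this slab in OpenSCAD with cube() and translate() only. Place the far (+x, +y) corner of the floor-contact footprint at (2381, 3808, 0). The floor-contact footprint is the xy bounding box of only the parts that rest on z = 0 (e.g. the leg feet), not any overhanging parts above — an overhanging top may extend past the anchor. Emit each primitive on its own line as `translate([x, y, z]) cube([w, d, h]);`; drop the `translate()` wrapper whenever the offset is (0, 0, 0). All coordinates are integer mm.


translate([193, 229, 0]) cube([2188, 3579, 216]);


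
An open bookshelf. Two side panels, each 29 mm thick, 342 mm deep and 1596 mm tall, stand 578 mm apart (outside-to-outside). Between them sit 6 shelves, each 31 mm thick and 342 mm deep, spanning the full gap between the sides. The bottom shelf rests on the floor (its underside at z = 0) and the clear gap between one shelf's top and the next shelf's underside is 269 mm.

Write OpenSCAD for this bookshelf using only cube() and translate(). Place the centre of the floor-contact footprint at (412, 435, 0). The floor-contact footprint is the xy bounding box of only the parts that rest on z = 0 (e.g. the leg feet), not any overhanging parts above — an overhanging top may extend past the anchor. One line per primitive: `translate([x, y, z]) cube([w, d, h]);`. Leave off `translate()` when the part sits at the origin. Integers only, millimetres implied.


translate([123, 264, 0]) cube([29, 342, 1596]);
translate([672, 264, 0]) cube([29, 342, 1596]);
translate([152, 264, 0]) cube([520, 342, 31]);
translate([152, 264, 300]) cube([520, 342, 31]);
translate([152, 264, 600]) cube([520, 342, 31]);
translate([152, 264, 900]) cube([520, 342, 31]);
translate([152, 264, 1200]) cube([520, 342, 31]);
translate([152, 264, 1500]) cube([520, 342, 31]);


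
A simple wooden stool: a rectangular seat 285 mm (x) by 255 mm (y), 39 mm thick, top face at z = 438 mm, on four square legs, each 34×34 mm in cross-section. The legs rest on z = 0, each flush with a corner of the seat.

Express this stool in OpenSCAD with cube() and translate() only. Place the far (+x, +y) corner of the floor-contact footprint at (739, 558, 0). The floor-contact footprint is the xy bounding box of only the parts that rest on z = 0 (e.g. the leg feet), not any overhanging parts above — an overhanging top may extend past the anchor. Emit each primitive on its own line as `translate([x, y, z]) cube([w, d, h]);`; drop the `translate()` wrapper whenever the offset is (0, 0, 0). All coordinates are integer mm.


translate([454, 303, 399]) cube([285, 255, 39]);
translate([454, 303, 0]) cube([34, 34, 399]);
translate([705, 303, 0]) cube([34, 34, 399]);
translate([454, 524, 0]) cube([34, 34, 399]);
translate([705, 524, 0]) cube([34, 34, 399]);


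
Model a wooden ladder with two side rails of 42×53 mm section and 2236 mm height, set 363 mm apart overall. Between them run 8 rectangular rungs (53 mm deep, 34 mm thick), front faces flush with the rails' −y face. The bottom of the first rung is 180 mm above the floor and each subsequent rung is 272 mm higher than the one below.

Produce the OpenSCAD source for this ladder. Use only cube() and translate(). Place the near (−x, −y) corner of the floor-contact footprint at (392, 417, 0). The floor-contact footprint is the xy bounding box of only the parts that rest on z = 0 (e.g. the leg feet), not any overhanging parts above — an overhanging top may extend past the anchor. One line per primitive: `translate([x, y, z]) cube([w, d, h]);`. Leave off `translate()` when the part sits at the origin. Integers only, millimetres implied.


translate([392, 417, 0]) cube([42, 53, 2236]);
translate([713, 417, 0]) cube([42, 53, 2236]);
translate([434, 417, 180]) cube([279, 53, 34]);
translate([434, 417, 452]) cube([279, 53, 34]);
translate([434, 417, 724]) cube([279, 53, 34]);
translate([434, 417, 996]) cube([279, 53, 34]);
translate([434, 417, 1268]) cube([279, 53, 34]);
translate([434, 417, 1540]) cube([279, 53, 34]);
translate([434, 417, 1812]) cube([279, 53, 34]);
translate([434, 417, 2084]) cube([279, 53, 34]);


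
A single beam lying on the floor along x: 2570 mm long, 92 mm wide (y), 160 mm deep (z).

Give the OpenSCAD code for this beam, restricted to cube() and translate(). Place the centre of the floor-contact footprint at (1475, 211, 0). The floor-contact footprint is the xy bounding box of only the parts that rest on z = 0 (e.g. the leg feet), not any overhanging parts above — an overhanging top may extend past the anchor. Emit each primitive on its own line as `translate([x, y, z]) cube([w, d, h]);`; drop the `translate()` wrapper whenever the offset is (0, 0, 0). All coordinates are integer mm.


translate([190, 165, 0]) cube([2570, 92, 160]);


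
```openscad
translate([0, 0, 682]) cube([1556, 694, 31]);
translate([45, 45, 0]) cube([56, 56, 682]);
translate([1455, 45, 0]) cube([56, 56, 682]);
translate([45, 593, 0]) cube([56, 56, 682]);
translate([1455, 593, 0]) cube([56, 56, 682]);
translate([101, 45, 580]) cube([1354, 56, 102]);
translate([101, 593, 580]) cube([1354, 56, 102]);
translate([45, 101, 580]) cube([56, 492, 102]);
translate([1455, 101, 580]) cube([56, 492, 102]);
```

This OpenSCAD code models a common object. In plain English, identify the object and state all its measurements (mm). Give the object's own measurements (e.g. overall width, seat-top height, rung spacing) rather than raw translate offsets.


A table: top 1556 mm (x) × 694 mm (y), 31 mm thick, upper face at z = 713 mm, on four 56×56 mm square legs, each inset 45 mm from the nearest pair of top edges from z = 0 to the bottom of the top. Four apron rails, 56 mm thick and 102 mm tall, run between adjacent legs with their top edges flush with the underside of the top and their outer faces flush with the legs' outer faces.
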